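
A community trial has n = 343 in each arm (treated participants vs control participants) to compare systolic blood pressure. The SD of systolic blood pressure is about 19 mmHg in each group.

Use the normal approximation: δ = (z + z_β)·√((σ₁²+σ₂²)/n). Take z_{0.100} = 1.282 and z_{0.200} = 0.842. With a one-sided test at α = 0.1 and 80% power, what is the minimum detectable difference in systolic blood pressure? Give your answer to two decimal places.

δ = (z_α + z_β) · √((σ₁²+σ₂²)/n)
  = (1.282 + 0.842) · √(722/343)
  = 2.124 · √2.105
  = 2.124 · 1.4508
  = 3.0816

Minimum detectable difference ≈ 3.08 mmHg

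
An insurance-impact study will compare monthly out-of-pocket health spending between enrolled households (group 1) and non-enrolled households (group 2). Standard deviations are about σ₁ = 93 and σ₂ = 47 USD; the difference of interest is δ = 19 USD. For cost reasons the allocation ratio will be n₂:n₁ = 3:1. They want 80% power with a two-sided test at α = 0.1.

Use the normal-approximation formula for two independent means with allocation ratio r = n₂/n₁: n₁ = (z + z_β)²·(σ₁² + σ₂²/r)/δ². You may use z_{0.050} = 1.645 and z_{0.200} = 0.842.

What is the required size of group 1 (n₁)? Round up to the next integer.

n₁ = 161

n₁ = (z_{α/2} + z_β)² · (σ₁² + σ₂²/r) / δ²
   = (1.645 + 0.842)² · (93² + 47²/3) / 19²
   = 6.1852 · (8649 + 736.3333) / 361
   = 6.1852 · 9385.3 / 361
   = 160.80
Round up → n₁ = 161; n₂ = r·n₁ = 3 × 161 = 483.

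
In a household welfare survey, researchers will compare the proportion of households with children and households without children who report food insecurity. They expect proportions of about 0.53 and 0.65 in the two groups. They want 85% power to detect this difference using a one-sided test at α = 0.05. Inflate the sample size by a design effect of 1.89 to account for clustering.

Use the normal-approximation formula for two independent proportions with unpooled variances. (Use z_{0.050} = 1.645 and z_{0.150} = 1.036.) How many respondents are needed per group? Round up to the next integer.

n = (z_α + z_β)² · [p₁(1−p₁) + p₂(1−p₂)] / (p₁ − p₂)²
  = (1.645 + 1.036)² · (0.53·0.47 + 0.65·0.35) / (-0.12)²
  = (2.681)² · (0.2491 + 0.2275) / 0.0144
  = 7.1878 · 0.4766 / 0.0144
  = 237.89
Design effect: 1.89 × 237.89 = 449.62.
Round up → n = 450 per group.

n = 450 per group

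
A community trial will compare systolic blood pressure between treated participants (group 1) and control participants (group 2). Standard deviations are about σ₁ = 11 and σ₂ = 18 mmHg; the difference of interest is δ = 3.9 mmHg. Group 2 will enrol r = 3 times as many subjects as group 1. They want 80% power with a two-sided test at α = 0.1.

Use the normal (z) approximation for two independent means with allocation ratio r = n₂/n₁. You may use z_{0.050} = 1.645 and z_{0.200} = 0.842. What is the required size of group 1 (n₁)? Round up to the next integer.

n₁ = 94

n₁ = (z_{α/2} + z_β)² · (σ₁² + σ₂²/r) / δ²
   = (1.645 + 0.842)² · (11² + 18²/3) / 3.9²
   = 6.1852 · (121 + 108) / 15.21
   = 6.1852 · 229 / 15.21
   = 93.12
Round up → n₁ = 94; n₂ = r·n₁ = 3 × 94 = 282.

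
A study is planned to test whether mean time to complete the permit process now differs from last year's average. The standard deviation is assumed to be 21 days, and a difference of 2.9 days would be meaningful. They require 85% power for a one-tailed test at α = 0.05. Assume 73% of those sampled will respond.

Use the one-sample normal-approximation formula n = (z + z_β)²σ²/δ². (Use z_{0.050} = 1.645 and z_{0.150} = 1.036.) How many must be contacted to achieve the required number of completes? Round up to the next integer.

n = 517

n = (z_α + z_β)² · σ² / δ²
  = (1.645 + 1.036)² · 21² / 2.9²
  = 7.1878 · 441 / 8.41
  = 376.91
Adjust for 73% response: 376.91 / 0.73 = 516.31.
Round up → n = 517.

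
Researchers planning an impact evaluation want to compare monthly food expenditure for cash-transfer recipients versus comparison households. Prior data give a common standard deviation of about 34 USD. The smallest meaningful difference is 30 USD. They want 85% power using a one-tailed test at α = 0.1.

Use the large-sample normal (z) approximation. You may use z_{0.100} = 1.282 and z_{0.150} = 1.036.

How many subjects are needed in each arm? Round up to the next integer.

n = 14 per group

n = (z_α + z_β)² · (σ₁² + σ₂²) / δ²
  = (1.282 + 1.036)² · (2·34² = 2312) / 30²
  = 5.3731 · 2312 / 900
  = 13.80
Round up → n = 14 per group.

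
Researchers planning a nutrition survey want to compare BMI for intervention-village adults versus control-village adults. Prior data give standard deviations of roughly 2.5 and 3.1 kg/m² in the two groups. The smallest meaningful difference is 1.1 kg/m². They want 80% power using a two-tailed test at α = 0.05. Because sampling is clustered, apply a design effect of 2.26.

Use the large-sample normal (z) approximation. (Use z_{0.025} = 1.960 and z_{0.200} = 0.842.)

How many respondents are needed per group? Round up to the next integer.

n = 233 per group

n = (z_{α/2} + z_β)² · (σ₁² + σ₂²) / δ²
  = (1.960 + 0.842)² · (2.5² + 3.1² = 15.86) / 1.1²
  = 7.8512 · 15.86 / 1.21
  = 102.91
Design effect: 2.26 × 102.91 = 232.57.
Round up → n = 233 per group.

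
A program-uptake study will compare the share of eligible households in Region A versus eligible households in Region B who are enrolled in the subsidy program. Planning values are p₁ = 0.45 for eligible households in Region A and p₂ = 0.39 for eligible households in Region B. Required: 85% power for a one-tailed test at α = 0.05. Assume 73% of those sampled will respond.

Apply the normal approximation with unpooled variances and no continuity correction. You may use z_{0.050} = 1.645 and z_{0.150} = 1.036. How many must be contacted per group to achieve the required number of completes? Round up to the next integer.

n = 1328 per group

n = (z_α + z_β)² · [p₁(1−p₁) + p₂(1−p₂)] / (p₁ − p₂)²
  = (1.645 + 1.036)² · (0.45·0.55 + 0.39·0.61) / (0.06)²
  = (2.681)² · (0.2475 + 0.2379) / 0.0036
  = 7.1878 · 0.4854 / 0.0036
  = 969.15
Adjust for 73% response: 969.15 / 0.73 = 1327.60.
Round up → n = 1328 per group.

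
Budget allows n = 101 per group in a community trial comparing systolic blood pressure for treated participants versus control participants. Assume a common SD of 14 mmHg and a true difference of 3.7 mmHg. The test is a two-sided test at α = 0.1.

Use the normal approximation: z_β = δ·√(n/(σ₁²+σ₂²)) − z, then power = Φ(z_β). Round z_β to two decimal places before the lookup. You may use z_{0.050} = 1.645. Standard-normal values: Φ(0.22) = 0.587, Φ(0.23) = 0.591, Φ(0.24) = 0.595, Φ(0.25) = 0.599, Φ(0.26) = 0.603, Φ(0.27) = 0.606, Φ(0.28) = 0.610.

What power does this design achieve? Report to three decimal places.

Power ≈ 0.591

z_β = δ·√(n/(σ₁²+σ₂²)) − z_{α/2}
    = 3.7 · √(101/392) − 1.645
    = 3.7 · 0.50760 − 1.645
    = 1.8781 − 1.645 = 0.2331 → 0.23
Power = Φ(0.23) = 0.591.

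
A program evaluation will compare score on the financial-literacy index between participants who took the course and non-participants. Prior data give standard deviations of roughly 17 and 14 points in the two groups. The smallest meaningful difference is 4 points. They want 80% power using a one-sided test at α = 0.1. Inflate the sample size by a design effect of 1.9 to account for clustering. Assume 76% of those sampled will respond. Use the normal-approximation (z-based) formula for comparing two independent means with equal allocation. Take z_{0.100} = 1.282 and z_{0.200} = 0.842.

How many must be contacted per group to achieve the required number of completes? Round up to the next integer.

n = 342 per group

n = (z_α + z_β)² · (σ₁² + σ₂²) / δ²
  = (1.282 + 0.842)² · (17² + 14² = 485) / 4²
  = 4.5114 · 485 / 16
  = 136.75
Design effect: 1.9 × 136.75 = 259.83.
Adjust for 76% response: 259.83 / 0.76 = 341.88.
Round up → n = 342 per group.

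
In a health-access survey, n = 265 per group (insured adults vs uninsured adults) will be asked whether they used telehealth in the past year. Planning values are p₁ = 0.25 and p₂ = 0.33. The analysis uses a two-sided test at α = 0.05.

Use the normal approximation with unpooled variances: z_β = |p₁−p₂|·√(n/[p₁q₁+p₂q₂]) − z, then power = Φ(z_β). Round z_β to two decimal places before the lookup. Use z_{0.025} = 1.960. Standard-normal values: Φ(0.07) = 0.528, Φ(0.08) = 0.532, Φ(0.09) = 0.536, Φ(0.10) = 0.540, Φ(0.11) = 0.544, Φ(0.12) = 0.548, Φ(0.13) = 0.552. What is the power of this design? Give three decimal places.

z_β = |p₁−p₂|·√(n/[p₁q₁+p₂q₂]) − z_{α/2}
    = 0.08 · √(265/0.4086) − 1.960
    = 0.08 · 25.4668 − 1.960
    = 2.0373 − 1.960 = 0.0773 → 0.08
Power = Φ(0.08) = 0.532.

Power ≈ 0.532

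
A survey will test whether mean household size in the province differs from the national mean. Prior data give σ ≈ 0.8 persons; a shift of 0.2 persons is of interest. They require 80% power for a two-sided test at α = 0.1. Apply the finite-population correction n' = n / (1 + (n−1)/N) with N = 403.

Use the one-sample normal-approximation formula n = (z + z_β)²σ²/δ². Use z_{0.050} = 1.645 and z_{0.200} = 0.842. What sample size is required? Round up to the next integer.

n = (z_{α/2} + z_β)² · σ² / δ²
  = (1.645 + 0.842)² · 0.8² / 0.2²
  = 6.1852 · 0.64 / 0.04
  = 98.96
Finite-population correction (N = 403): 98.96 / (1 + (98.96 − 1)/403) = 79.61.
Round up → n = 80.

n = 80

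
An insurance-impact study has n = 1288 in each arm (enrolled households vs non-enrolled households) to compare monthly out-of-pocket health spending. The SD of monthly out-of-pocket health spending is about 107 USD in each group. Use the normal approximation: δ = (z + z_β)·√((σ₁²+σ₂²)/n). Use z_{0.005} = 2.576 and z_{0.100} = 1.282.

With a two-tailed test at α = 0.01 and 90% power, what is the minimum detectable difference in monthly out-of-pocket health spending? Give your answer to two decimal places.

Minimum detectable difference ≈ 16.27 USD

δ = (z_{α/2} + z_β) · √((σ₁²+σ₂²)/n)
  = (2.576 + 1.282) · √(22898/1288)
  = 3.858 · √17.778
  = 3.858 · 4.2164
  = 16.2668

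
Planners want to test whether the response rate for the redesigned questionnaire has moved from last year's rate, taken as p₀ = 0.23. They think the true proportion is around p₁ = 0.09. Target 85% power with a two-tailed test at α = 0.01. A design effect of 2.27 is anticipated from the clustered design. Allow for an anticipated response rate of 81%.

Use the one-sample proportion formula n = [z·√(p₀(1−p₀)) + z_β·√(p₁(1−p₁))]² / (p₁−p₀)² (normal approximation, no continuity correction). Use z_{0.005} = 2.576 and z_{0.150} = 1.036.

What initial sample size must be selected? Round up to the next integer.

n = 273

n = [z_{α/2}·√(p₀q₀) + z_β·√(p₁q₁)]² / (p₁ − p₀)²
  = [2.576·√(0.23·0.77) + 1.036·√(0.09·0.91)]² / (-0.14)²
  = [2.576·0.4208 + 1.036·0.2862]² / 0.0196
  = [1.3805]² / 0.0196
  = 97.24
Design effect: 2.27 × 97.24 = 220.74.
Adjust for 81% response: 220.74 / 0.81 = 272.51.
Round up → n = 273.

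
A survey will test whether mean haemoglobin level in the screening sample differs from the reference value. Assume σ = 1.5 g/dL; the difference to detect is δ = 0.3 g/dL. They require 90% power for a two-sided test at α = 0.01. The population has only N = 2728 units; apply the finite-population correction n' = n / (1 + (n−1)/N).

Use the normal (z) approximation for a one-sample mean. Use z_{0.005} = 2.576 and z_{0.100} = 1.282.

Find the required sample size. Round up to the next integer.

n = 328

n = (z_{α/2} + z_β)² · σ² / δ²
  = (2.576 + 1.282)² · 1.5² / 0.3²
  = 14.8842 · 2.25 / 0.09
  = 372.10
Finite-population correction (N = 2728): 372.10 / (1 + (372.10 − 1)/2728) = 327.55.
Round up → n = 328.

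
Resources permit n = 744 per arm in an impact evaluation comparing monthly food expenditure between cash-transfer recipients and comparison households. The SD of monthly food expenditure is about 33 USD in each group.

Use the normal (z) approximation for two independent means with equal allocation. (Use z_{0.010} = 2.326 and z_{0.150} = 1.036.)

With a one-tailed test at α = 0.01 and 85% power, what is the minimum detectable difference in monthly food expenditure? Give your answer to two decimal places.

δ = (z_α + z_β) · √((σ₁²+σ₂²)/n)
  = (2.326 + 1.036) · √(2178/744)
  = 3.362 · √2.9274
  = 3.362 · 1.7110
  = 5.7523

Minimum detectable difference ≈ 5.75 USD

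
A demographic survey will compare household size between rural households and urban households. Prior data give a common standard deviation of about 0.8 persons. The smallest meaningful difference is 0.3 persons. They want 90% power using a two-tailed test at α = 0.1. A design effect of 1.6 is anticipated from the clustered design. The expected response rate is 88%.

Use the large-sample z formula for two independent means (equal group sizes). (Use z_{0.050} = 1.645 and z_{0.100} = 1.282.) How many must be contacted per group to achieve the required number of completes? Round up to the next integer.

n = (z_{α/2} + z_β)² · (σ₁² + σ₂²) / δ²
  = (1.645 + 1.282)² · (2·0.8² = 1.28) / 0.3²
  = 8.5673 · 1.28 / 0.09
  = 121.85
Design effect: 1.6 × 121.85 = 194.95.
Adjust for 88% response: 194.95 / 0.88 = 221.54.
Round up → n = 222 per group.

n = 222 per group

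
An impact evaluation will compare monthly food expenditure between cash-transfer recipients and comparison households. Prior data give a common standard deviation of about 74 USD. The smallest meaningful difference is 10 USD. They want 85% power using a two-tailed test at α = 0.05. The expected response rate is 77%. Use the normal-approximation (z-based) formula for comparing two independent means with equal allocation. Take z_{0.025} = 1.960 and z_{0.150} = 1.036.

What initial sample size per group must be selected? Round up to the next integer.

n = (z_{α/2} + z_β)² · (σ₁² + σ₂²) / δ²
  = (1.960 + 1.036)² · (2·74² = 10952) / 10²
  = 8.9760 · 10952 / 100
  = 983.05
Adjust for 77% response: 983.05 / 0.77 = 1276.69.
Round up → n = 1277 per group.

n = 1277 per group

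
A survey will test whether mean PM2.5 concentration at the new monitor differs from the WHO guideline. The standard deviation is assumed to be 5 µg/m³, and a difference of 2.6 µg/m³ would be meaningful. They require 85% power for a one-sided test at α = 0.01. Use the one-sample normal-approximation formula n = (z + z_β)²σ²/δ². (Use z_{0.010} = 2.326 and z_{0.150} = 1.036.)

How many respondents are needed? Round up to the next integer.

n = (z_α + z_β)² · σ² / δ²
  = (2.326 + 1.036)² · 5² / 2.6²
  = 11.3030 · 25 / 6.76
  = 41.80
Round up → n = 42.

n = 42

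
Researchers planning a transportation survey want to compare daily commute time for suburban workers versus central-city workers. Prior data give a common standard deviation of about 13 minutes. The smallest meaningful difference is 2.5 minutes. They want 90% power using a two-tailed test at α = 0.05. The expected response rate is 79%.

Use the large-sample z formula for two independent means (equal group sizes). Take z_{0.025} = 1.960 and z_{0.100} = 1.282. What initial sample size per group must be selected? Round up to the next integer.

n = 720 per group

n = (z_{α/2} + z_β)² · (σ₁² + σ₂²) / δ²
  = (1.960 + 1.282)² · (2·13² = 338) / 2.5²
  = 10.5106 · 338 / 6.25
  = 568.41
Adjust for 79% response: 568.41 / 0.79 = 719.51.
Round up → n = 720 per group.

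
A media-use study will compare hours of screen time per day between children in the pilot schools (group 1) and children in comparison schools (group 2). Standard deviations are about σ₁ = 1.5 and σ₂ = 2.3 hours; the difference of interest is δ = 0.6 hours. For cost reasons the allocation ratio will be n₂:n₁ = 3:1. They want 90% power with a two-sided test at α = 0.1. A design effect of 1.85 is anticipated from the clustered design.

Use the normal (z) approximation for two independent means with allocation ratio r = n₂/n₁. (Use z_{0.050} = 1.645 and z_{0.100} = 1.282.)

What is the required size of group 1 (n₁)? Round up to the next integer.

n₁ = 177

n₁ = (z_{α/2} + z_β)² · (σ₁² + σ₂²/r) / δ²
   = (1.645 + 1.282)² · (1.5² + 2.3²/3) / 0.6²
   = 8.5673 · (2.25 + 1.7633) / 0.36
   = 8.5673 · 4.0133 / 0.36
   = 95.51
Design effect: 1.85 × 95.51 = 176.69.
Round up → n₁ = 177; n₂ = r·n₁ = 3 × 177 = 531.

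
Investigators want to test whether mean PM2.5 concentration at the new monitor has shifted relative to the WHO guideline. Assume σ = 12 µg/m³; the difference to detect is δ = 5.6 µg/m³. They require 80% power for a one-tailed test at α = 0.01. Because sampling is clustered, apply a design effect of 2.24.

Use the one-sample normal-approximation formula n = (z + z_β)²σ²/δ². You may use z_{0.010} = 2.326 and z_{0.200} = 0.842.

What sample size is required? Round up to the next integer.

n = (z_α + z_β)² · σ² / δ²
  = (2.326 + 0.842)² · 12² / 5.6²
  = 10.0362 · 144 / 31.36
  = 46.08
Design effect: 2.24 × 46.08 = 103.23.
Round up → n = 104.

n = 104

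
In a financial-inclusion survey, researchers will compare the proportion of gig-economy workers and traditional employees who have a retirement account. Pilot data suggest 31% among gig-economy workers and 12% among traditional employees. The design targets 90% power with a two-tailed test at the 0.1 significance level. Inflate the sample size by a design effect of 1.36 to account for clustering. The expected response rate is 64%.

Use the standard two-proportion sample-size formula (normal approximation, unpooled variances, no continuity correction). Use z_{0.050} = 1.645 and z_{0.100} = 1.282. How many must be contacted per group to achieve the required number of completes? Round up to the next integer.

n = (z_{α/2} + z_β)² · [p₁(1−p₁) + p₂(1−p₂)] / (p₁ − p₂)²
  = (1.645 + 1.282)² · (0.31·0.69 + 0.12·0.88) / (0.19)²
  = (2.927)² · (0.2139 + 0.1056) / 0.0361
  = 8.5673 · 0.3195 / 0.0361
  = 75.82
Design effect: 1.36 × 75.82 = 103.12.
Adjust for 64% response: 103.12 / 0.64 = 161.13.
Round up → n = 162 per group.

n = 162 per group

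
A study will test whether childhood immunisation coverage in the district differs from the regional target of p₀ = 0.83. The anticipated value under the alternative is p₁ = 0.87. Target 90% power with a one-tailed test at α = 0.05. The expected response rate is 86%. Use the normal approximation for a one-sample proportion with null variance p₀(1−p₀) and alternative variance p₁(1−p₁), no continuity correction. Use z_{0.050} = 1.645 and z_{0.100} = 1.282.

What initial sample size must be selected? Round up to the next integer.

n = 800

n = [z_α·√(p₀q₀) + z_β·√(p₁q₁)]² / (p₁ − p₀)²
  = [1.645·√(0.83·0.17) + 1.282·√(0.87·0.13)]² / (0.04)²
  = [1.645·0.3756 + 1.282·0.3363]² / 0.0016
  = [1.0491]² / 0.0016
  = 687.83
Adjust for 86% response: 687.83 / 0.86 = 799.80.
Round up → n = 800.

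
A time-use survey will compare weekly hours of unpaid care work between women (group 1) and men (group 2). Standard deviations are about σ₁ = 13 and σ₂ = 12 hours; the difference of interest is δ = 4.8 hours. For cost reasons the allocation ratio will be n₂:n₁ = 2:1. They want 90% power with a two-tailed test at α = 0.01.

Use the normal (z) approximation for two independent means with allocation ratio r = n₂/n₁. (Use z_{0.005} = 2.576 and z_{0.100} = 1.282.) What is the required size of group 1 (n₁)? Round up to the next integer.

n₁ = (z_{α/2} + z_β)² · (σ₁² + σ₂²/r) / δ²
   = (2.576 + 1.282)² · (13² + 12²/2) / 4.8²
   = 14.8842 · (169 + 72) / 23.04
   = 14.8842 · 241 / 23.04
   = 155.69
Round up → n₁ = 156; n₂ = r·n₁ = 2 × 156 = 312.

n₁ = 156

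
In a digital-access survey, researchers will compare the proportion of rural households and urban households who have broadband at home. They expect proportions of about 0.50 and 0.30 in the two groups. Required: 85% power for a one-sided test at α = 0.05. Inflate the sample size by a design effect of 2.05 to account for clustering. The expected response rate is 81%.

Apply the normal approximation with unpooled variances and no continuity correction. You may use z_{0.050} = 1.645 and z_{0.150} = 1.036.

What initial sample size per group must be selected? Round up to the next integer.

n = 210 per group

n = (z_α + z_β)² · [p₁(1−p₁) + p₂(1−p₂)] / (p₁ − p₂)²
  = (1.645 + 1.036)² · (0.50·0.50 + 0.30·0.70) / (0.20)²
  = (2.681)² · (0.2500 + 0.2100) / 0.0400
  = 7.1878 · 0.4600 / 0.0400
  = 82.66
Design effect: 2.05 × 82.66 = 169.45.
Adjust for 81% response: 169.45 / 0.81 = 209.20.
Round up → n = 210 per group.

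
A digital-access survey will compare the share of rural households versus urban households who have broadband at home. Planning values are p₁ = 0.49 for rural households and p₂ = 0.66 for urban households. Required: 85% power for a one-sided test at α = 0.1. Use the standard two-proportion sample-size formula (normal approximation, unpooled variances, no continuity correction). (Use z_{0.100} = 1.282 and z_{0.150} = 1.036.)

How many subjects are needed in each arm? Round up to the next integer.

n = 89 per group

n = (z_α + z_β)² · [p₁(1−p₁) + p₂(1−p₂)] / (p₁ − p₂)²
  = (1.282 + 1.036)² · (0.49·0.51 + 0.66·0.34) / (-0.17)²
  = (2.318)² · (0.2499 + 0.2244) / 0.0289
  = 5.3731 · 0.4743 / 0.0289
  = 88.18
Round up → n = 89 per group.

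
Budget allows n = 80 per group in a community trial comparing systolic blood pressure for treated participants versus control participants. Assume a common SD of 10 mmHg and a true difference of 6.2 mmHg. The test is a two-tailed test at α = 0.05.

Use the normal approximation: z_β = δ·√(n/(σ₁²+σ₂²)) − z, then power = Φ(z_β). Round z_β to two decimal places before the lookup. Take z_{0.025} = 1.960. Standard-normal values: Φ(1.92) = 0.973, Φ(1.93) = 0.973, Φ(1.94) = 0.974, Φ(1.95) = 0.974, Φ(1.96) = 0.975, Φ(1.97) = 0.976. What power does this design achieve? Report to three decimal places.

Power ≈ 0.975

z_β = δ·√(n/(σ₁²+σ₂²)) − z_{α/2}
    = 6.2 · √(80/200) − 1.960
    = 6.2 · 0.63246 − 1.960
    = 3.9212 − 1.960 = 1.9612 → 1.96
Power = Φ(1.96) = 0.975.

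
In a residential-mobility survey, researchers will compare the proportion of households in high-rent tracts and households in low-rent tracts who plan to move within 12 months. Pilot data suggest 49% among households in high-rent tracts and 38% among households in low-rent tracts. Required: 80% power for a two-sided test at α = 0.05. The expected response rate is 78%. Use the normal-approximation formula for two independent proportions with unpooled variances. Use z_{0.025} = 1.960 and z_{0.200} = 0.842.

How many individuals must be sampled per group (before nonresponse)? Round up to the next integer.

n = (z_{α/2} + z_β)² · [p₁(1−p₁) + p₂(1−p₂)] / (p₁ − p₂)²
  = (1.960 + 0.842)² · (0.49·0.51 + 0.38·0.62) / (0.11)²
  = (2.802)² · (0.2499 + 0.2356) / 0.0121
  = 7.8512 · 0.4855 / 0.0121
  = 315.02
Adjust for 78% response: 315.02 / 0.78 = 403.87.
Round up → n = 404 per group.

n = 404 per group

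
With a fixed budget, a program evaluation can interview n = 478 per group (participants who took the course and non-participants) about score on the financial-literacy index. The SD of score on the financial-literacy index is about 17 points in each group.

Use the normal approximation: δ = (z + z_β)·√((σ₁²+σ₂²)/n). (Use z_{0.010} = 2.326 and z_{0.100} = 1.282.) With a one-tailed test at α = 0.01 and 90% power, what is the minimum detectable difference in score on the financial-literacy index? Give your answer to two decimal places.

Minimum detectable difference ≈ 3.97 points

δ = (z_α + z_β) · √((σ₁²+σ₂²)/n)
  = (2.326 + 1.282) · √(578/478)
  = 3.608 · √1.2092
  = 3.608 · 1.0996
  = 3.9675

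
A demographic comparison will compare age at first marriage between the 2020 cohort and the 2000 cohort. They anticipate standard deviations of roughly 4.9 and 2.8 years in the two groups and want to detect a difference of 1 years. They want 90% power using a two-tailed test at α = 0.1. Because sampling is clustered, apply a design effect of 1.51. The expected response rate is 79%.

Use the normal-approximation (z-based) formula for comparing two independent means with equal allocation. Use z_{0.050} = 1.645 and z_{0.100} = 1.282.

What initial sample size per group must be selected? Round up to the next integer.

n = (z_{α/2} + z_β)² · (σ₁² + σ₂²) / δ²
  = (1.645 + 1.282)² · (4.9² + 2.8² = 31.85) / 1²
  = 8.5673 · 31.85 / 1
  = 272.87
Design effect: 1.51 × 272.87 = 412.03.
Adjust for 79% response: 412.03 / 0.79 = 521.56.
Round up → n = 522 per group.

n = 522 per group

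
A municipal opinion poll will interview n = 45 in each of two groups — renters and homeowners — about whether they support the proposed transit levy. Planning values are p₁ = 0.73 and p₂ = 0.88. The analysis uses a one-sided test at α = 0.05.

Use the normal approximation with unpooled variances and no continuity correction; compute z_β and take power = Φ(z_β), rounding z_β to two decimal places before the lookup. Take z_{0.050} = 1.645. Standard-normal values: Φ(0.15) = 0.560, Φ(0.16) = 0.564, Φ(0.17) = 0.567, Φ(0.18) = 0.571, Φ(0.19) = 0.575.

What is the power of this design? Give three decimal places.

z_β = |p₁−p₂|·√(n/[p₁q₁+p₂q₂]) − z_α
    = 0.15 · √(45/0.3027) − 1.645
    = 0.15 · 12.1927 − 1.645
    = 1.8289 − 1.645 = 0.1839 → 0.18
Power = Φ(0.18) = 0.571.

Power ≈ 0.571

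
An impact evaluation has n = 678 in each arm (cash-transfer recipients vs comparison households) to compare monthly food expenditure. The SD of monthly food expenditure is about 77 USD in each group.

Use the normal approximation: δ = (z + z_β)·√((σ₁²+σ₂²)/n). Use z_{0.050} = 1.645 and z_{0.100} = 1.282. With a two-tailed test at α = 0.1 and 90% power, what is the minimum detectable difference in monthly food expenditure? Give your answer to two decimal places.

Minimum detectable difference ≈ 12.24 USD

δ = (z_{α/2} + z_β) · √((σ₁²+σ₂²)/n)
  = (1.645 + 1.282) · √(11858/678)
  = 2.927 · √17.4897
  = 2.927 · 4.1821
  = 12.2409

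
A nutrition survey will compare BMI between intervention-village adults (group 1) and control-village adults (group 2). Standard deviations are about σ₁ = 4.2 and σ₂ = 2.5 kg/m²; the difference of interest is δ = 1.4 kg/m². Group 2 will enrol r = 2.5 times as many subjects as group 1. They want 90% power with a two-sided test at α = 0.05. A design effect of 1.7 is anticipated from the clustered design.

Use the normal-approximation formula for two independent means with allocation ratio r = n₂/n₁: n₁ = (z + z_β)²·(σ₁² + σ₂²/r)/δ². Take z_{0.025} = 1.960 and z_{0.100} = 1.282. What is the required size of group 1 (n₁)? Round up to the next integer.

n₁ = 184

n₁ = (z_{α/2} + z_β)² · (σ₁² + σ₂²/r) / δ²
   = (1.960 + 1.282)² · (4.2² + 2.5²/2.5) / 1.4²
   = 10.5106 · (17.64 + 2.5) / 1.96
   = 10.5106 · 20.14 / 1.96
   = 108.00
Design effect: 1.7 × 108.00 = 183.60.
Round up → n₁ = 184; n₂ = r·n₁ = 2.5 × 184 = 460.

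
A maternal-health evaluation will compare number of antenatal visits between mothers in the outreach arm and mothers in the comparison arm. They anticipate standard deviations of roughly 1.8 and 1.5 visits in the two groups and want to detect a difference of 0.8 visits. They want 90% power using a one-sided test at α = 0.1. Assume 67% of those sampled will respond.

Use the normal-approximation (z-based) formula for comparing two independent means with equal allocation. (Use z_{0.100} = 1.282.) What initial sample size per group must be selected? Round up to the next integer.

n = (z_α + z_β)² · (σ₁² + σ₂²) / δ²
  = (1.282 + 1.282)² · (1.8² + 1.5² = 5.49) / 0.8²
  = 6.5741 · 5.49 / 0.64
  = 56.39
Adjust for 67% response: 56.39 / 0.67 = 84.17.
Round up → n = 85 per group.

n = 85 per group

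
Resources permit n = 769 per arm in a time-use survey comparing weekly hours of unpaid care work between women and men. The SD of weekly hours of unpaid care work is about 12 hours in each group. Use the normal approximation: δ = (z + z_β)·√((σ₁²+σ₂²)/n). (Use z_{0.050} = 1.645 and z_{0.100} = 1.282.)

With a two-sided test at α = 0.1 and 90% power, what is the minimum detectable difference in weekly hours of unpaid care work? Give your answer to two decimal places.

Minimum detectable difference ≈ 1.79 hours

δ = (z_{α/2} + z_β) · √((σ₁²+σ₂²)/n)
  = (1.645 + 1.282) · √(288/769)
  = 2.927 · √0.37451
  = 2.927 · 0.6120
  = 1.7912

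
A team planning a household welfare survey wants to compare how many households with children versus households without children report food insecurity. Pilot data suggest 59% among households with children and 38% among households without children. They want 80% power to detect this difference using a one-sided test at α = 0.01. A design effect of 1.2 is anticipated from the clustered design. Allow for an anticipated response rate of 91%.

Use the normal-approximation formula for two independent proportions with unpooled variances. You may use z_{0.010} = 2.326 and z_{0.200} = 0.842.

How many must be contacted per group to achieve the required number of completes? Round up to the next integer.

n = 144 per group

n = (z_α + z_β)² · [p₁(1−p₁) + p₂(1−p₂)] / (p₁ − p₂)²
  = (2.326 + 0.842)² · (0.59·0.41 + 0.38·0.62) / (0.21)²
  = (3.168)² · (0.2419 + 0.2356) / 0.0441
  = 10.0362 · 0.4775 / 0.0441
  = 108.67
Design effect: 1.2 × 108.67 = 130.40.
Adjust for 91% response: 130.40 / 0.91 = 143.30.
Round up → n = 144 per group.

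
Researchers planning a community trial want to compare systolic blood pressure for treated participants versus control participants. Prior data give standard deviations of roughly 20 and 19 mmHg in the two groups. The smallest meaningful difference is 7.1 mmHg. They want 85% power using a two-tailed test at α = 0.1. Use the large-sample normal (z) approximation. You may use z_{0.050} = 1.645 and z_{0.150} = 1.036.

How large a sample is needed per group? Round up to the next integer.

n = 109 per group

n = (z_{α/2} + z_β)² · (σ₁² + σ₂²) / δ²
  = (1.645 + 1.036)² · (20² + 19² = 761) / 7.1²
  = 7.1878 · 761 / 50.41
  = 108.51
Round up → n = 109 per group.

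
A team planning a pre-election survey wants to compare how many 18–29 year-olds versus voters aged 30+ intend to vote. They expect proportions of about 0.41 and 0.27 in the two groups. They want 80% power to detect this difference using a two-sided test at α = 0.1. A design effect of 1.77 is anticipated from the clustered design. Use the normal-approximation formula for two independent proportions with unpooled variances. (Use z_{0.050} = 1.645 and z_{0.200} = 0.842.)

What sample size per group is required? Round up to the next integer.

n = (z_{α/2} + z_β)² · [p₁(1−p₁) + p₂(1−p₂)] / (p₁ − p₂)²
  = (1.645 + 0.842)² · (0.41·0.59 + 0.27·0.73) / (0.14)²
  = (2.487)² · (0.2419 + 0.1971) / 0.0196
  = 6.1852 · 0.4390 / 0.0196
  = 138.54
Design effect: 1.77 × 138.54 = 245.21.
Round up → n = 246 per group.

n = 246 per group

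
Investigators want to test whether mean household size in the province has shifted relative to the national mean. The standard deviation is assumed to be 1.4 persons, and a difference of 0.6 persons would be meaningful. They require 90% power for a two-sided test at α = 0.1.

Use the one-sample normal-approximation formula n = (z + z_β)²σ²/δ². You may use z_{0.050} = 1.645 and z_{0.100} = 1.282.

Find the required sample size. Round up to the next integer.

n = (z_{α/2} + z_β)² · σ² / δ²
  = (1.645 + 1.282)² · 1.4² / 0.6²
  = 8.5673 · 1.96 / 0.36
  = 46.64
Round up → n = 47.

n = 47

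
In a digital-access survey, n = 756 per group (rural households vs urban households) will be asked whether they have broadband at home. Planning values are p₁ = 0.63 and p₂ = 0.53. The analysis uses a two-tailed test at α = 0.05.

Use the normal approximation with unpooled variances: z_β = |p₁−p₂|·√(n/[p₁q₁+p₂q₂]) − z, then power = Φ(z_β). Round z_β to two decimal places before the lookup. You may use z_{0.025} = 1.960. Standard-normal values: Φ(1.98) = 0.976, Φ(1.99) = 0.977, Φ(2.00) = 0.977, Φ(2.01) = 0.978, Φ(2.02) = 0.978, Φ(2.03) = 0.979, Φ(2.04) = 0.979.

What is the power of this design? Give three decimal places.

Power ≈ 0.977

z_β = |p₁−p₂|·√(n/[p₁q₁+p₂q₂]) − z_{α/2}
    = 0.10 · √(756/0.4822) − 1.960
    = 0.10 · 39.5956 − 1.960
    = 3.9596 − 1.960 = 1.9996 → 2.00
Power = Φ(2.00) = 0.977.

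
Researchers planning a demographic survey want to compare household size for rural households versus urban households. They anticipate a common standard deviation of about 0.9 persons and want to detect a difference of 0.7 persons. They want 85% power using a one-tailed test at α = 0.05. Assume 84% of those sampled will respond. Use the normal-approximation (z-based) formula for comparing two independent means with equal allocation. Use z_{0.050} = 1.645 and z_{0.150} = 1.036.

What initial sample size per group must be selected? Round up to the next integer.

n = (z_α + z_β)² · (σ₁² + σ₂²) / δ²
  = (1.645 + 1.036)² · (2·0.9² = 1.62) / 0.7²
  = 7.1878 · 1.62 / 0.49
  = 23.76
Adjust for 84% response: 23.76 / 0.84 = 28.29.
Round up → n = 29 per group.

n = 29 per group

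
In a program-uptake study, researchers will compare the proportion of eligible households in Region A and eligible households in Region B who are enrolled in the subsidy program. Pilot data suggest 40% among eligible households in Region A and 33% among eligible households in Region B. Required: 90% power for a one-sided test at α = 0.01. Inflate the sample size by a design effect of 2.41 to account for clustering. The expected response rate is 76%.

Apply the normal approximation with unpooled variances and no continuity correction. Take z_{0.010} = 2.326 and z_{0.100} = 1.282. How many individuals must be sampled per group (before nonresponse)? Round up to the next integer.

n = 3885 per group

n = (z_α + z_β)² · [p₁(1−p₁) + p₂(1−p₂)] / (p₁ − p₂)²
  = (2.326 + 1.282)² · (0.40·0.60 + 0.33·0.67) / (0.07)²
  = (3.608)² · (0.2400 + 0.2211) / 0.0049
  = 13.0177 · 0.4611 / 0.0049
  = 1224.99
Design effect: 2.41 × 1224.99 = 2952.22.
Adjust for 76% response: 2952.22 / 0.76 = 3884.50.
Round up → n = 3885 per group.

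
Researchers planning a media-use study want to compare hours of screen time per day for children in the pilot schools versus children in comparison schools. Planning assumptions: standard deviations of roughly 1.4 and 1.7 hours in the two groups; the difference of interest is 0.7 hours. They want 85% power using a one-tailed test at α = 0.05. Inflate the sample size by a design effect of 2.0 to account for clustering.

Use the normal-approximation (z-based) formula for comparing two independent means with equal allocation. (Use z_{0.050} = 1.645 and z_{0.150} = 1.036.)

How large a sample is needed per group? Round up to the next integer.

n = 143 per group

n = (z_α + z_β)² · (σ₁² + σ₂²) / δ²
  = (1.645 + 1.036)² · (1.4² + 1.7² = 4.85) / 0.7²
  = 7.1878 · 4.85 / 0.49
  = 71.14
Design effect: 2.0 × 71.14 = 142.29.
Round up → n = 143 per group.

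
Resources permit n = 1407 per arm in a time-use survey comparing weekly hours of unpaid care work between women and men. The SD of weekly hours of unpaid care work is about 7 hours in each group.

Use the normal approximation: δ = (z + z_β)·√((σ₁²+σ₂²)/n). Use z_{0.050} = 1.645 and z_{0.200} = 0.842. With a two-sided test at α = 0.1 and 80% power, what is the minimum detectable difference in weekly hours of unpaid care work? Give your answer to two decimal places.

δ = (z_{α/2} + z_β) · √((σ₁²+σ₂²)/n)
  = (1.645 + 0.842) · √(98/1407)
  = 2.487 · √0.06965
  = 2.487 · 0.2639
  = 0.6564

Minimum detectable difference ≈ 0.66 hours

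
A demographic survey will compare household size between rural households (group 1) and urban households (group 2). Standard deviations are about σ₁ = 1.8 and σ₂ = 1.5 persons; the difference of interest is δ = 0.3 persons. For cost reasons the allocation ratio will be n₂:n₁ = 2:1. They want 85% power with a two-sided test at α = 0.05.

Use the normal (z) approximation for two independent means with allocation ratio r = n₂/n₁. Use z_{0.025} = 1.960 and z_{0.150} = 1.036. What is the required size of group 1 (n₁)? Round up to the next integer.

n₁ = 436

n₁ = (z_{α/2} + z_β)² · (σ₁² + σ₂²/r) / δ²
   = (1.960 + 1.036)² · (1.8² + 1.5²/2) / 0.3²
   = 8.9760 · (3.24 + 1.125) / 0.09
   = 8.9760 · 4.365 / 0.09
   = 435.34
Round up → n₁ = 436; n₂ = r·n₁ = 2 × 436 = 872.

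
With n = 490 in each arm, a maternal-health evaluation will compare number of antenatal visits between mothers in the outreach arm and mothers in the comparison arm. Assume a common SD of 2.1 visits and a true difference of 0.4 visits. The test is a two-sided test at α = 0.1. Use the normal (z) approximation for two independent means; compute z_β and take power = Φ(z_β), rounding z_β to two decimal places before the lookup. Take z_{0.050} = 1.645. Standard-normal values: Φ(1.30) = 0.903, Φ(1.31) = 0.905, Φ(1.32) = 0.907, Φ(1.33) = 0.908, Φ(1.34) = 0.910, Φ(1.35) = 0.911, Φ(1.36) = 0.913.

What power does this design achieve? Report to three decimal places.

Power ≈ 0.910

z_β = δ·√(n/(σ₁²+σ₂²)) − z_{α/2}
    = 0.4 · √(490/8.82) − 1.645
    = 0.4 · 7.45356 − 1.645
    = 2.9814 − 1.645 = 1.3364 → 1.34
Power = Φ(1.34) = 0.910.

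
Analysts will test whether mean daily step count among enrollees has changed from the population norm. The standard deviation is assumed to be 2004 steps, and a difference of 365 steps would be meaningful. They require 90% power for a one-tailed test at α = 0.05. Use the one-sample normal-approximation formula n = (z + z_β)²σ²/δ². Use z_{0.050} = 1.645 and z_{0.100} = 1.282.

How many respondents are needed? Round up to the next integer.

n = 259

n = (z_α + z_β)² · σ² / δ²
  = (1.645 + 1.282)² · 2004² / 365²
  = 8.5673 · 4016016 / 133225
  = 258.26
Round up → n = 259.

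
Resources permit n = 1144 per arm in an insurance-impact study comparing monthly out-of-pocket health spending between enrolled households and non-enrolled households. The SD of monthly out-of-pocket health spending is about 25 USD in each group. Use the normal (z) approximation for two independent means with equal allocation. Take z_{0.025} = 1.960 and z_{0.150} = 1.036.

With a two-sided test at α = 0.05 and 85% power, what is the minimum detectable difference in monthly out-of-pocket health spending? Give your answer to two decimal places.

Minimum detectable difference ≈ 3.13 USD

δ = (z_{α/2} + z_β) · √((σ₁²+σ₂²)/n)
  = (1.960 + 1.036) · √(1250/1144)
  = 2.996 · √1.0927
  = 2.996 · 1.0453
  = 3.1317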